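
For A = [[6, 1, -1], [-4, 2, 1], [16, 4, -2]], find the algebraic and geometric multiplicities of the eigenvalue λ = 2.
algebraic multiplicity 3, geometric multiplicity 1

The characteristic polynomial is (x - 2)^3, so the factor x - 2 appears with exponent 3: the algebraic multiplicity is 3.

rank(A - 2I) = 2, so the eigenspace has dimension 3 - 2 = 1: the geometric multiplicity is 1.

Since 1 < 3, A is not diagonalizable.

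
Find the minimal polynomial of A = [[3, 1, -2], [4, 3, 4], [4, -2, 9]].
The characteristic polynomial factors as (x - 5)^3. The minimal polynomial is ∏(x - λ)^{k_λ} where k_λ is the size of the largest Jordan block at λ.

For λ = 5: rank(A - 5I) = 1, and the largest Jordan block has size 2 (the smallest k with rank((A - 5I)^k) = rank((A - 5I)^(k+1))).

So m_A(x) = (x - 5)^2.

m_A(x) = (x - 5)^2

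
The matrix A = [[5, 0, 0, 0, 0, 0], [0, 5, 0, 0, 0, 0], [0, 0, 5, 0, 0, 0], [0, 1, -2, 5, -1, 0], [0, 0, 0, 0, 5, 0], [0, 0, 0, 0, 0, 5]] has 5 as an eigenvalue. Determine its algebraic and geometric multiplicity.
algebraic multiplicity 6, geometric multiplicity 5

The characteristic polynomial is (x - 5)^6, so the factor x - 5 appears with exponent 6: the algebraic multiplicity is 6.

rank(A - 5I) = 1, so the eigenspace has dimension 6 - 1 = 5: the geometric multiplicity is 5.

Since 5 < 6, A is not diagonalizable.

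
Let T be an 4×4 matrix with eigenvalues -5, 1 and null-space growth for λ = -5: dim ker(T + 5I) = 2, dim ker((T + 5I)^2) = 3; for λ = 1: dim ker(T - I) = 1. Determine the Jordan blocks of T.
λ = -5: successive nullity increments [2, 1] count blocks of size ≥ k; block sizes are [2, 1].
λ = 1: successive nullity increments [1] count blocks of size ≥ k; block sizes are [1].

Jordan blocks: (-5, 2), (-5, 1), (1, 1)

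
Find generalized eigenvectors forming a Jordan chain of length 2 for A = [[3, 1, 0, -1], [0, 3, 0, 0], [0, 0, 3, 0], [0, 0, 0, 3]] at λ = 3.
We seek v_1 ∈ ker((A - 3I)^2) \ ker(A - 3I), then set v_{i+1} = (A - 3I) v_i.

One such chain is v_1 = [[1, 1, 0, 0]]^T, v_2 = [[1, 0, 0, 0]]^T. Check: (A - 3I) v_2 = [[0, 0, 0, 0]]^T = 0.

v_1 = [[1, 1, 0, 0]]^T, v_2 = [[1, 0, 0, 0]]^T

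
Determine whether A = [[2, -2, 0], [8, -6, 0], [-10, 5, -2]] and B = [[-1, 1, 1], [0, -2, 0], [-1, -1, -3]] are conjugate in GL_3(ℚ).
Two matrices over a field are similar if and only if they have the same invariant factors.

Both A and B have characteristic polynomial (x + 2)^3 and minimal polynomial (x + 2)^2. Computing further, both have invariant factors x + 2, (x + 2)^2. Hence A and B are similar.

Yes.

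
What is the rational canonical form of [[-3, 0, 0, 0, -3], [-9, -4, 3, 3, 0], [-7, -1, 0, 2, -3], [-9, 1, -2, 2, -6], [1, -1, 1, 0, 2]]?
R = [[0, 0, 0, 0, -3], [1, 0, 0, 0, -1], [0, 1, 0, 0, 6], [0, 0, 1, 0, 2], [0, 0, 0, 1, -3]]

The invariant factors of A (the non-unit diagonal entries of the Smith normal form of xI - A over ℚ[x]) are (x - 1)^2(x + 1)^2(x + 3), each dividing the next. The characteristic polynomial is their product, (x - 1)^2(x + 1)^2(x + 3).

The rational canonical form is the block-diagonal matrix of companion matrices C(f_i):
R = [[0, 0, 0, 0, -3], [1, 0, 0, 0, -1], [0, 1, 0, 0, 6], [0, 0, 1, 0, 2], [0, 0, 0, 1, -3]].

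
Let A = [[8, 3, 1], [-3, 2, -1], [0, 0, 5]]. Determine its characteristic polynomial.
χ_A(x) = (x - 5)^3

xI - A = [[x - 8, -3, -1], [3, x - 2, 1], [0, 0, x - 5]].

Expanding det(xI - A) along the first row:
det(xI - A) = + (x - 8)·det([[x - 2, 1], [0, x - 5]]) - (-3)·det([[3, 1], [0, x - 5]]) + (-1)·det([[3, x - 2], [0, 0]]).

Evaluating gives χ_A(x) = x^3 - 15x^2 + 75x - 125 = (x - 5)^3.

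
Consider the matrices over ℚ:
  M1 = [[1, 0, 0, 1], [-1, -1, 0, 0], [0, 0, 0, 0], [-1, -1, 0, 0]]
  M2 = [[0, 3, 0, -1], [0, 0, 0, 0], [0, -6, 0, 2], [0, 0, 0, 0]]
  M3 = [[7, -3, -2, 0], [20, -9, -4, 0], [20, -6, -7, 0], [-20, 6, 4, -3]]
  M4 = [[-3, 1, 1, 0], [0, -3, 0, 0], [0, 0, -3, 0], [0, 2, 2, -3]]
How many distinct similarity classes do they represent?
3 classes: {M1}, {M2}, {M3, M4}

Characteristic polynomials: χ_{M1} = x^4, χ_{M2} = x^4, χ_{M3} = (x + 3)^4, χ_{M4} = (x + 3)^4.

{M1}: invariant factors x, x^3.

{M2}: invariant factors x, x, x^2.

{M3, M4}: invariant factors x + 3, x + 3, (x + 3)^2.

Matrices are similar if and only if their invariant-factor lists agree; the partition into similarity classes is {M1}, {M2}, {M3, M4}.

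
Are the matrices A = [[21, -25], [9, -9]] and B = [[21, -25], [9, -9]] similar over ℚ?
Two matrices over a field are similar if and only if they have the same invariant factors.

Both A and B have characteristic polynomial (x - 6)^2 and minimal polynomial (x - 6)^2. Computing further, both have invariant factors (x - 6)^2. Hence A and B are similar.

Yes.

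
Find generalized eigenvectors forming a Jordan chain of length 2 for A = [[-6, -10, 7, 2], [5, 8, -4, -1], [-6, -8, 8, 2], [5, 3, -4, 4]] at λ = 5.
v_1 = [[-2, 1, -2, 2]]^T, v_2 = [[2, -1, 2, -1]]^T

We seek v_1 ∈ ker((A - 5I)^2) \ ker(A - 5I), then set v_{i+1} = (A - 5I) v_i.

One such chain is v_1 = [[-2, 1, -2, 2]]^T, v_2 = [[2, -1, 2, -1]]^T. Check: (A - 5I) v_2 = [[0, 0, 0, 0]]^T = 0.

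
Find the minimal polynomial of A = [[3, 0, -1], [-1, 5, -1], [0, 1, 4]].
The characteristic polynomial factors as (x - 4)^3. The minimal polynomial is ∏(x - λ)^{k_λ} where k_λ is the size of the largest Jordan block at λ.

For λ = 4: rank(A - 4I) = 2, and the largest Jordan block has size 3 (the smallest k with rank((A - 4I)^k) = rank((A - 4I)^(k+1))).

So m_A(x) = (x - 4)^3.

m_A(x) = (x - 4)^3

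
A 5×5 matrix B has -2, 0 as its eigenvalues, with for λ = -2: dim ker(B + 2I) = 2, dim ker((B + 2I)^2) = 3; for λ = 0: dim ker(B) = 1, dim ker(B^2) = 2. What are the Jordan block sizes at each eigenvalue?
λ = -2: successive nullity increments [2, 1] count blocks of size ≥ k; block sizes are [2, 1].
λ = 0: successive nullity increments [1, 1] count blocks of size ≥ k; block sizes are [2].

Jordan blocks: (-2, 2), (-2, 1), (0, 2)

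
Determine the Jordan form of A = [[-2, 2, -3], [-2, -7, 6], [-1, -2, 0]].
J = [[-3, 1, 0], [0, -3, 0], [0, 0, -3]]

The characteristic polynomial is det(xI - A) = (x + 3)^3, so the eigenvalues are -3 (algebraic multiplicity 3).

For λ = -3: rank(A + 3I) = 1, rank((A + 3I)^2) = 0. The eigenspace has dimension 3 - 1 = 2, so there are 2 Jordan blocks; the rank sequence gives block sizes [2, 1].

Assembling the blocks gives the Jordan form J above.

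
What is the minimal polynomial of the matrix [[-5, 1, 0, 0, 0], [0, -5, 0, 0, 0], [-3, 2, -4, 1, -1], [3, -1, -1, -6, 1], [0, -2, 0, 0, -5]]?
The characteristic polynomial factors as (x + 5)^5. The minimal polynomial is ∏(x - λ)^{k_λ} where k_λ is the size of the largest Jordan block at λ.

For λ = -5: rank(A + 5I) = 2, and the largest Jordan block has size 2 (the smallest k with rank((A + 5I)^k) = rank((A + 5I)^(k+1))).

So m_A(x) = (x + 5)^2.

m_A(x) = (x + 5)^2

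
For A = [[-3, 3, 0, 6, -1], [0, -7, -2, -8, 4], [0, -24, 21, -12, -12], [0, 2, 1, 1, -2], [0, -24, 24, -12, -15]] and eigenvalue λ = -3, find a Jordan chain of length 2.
v_1 = [[0, 1, 2, 0, 2]]^T, v_2 = [[1, 0, 0, 0, 0]]^T

We seek v_1 ∈ ker((A + 3I)^2) \ ker(A + 3I), then set v_{i+1} = (A + 3I) v_i.

One such chain is v_1 = [[0, 1, 2, 0, 2]]^T, v_2 = [[1, 0, 0, 0, 0]]^T. Check: (A + 3I) v_2 = [[0, 0, 0, 0, 0]]^T = 0.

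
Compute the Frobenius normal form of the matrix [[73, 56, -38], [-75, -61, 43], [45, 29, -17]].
R = [[0, 0, -30], [1, 0, -6], [0, 1, -5]]

The invariant factors of A (the non-unit diagonal entries of the Smith normal form of xI - A over ℚ[x]) are (x + 5)(x^2 + 6), each dividing the next. The characteristic polynomial is their product, (x + 5)(x^2 + 6).

The rational canonical form is the block-diagonal matrix of companion matrices C(f_i):
R = [[0, 0, -30], [1, 0, -6], [0, 1, -5]].

Note the characteristic polynomial does not split into linear factors over ℚ, so A has no Jordan form over ℚ; the rational canonical form exists over any field.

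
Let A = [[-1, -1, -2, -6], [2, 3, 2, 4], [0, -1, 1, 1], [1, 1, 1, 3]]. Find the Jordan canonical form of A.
The characteristic polynomial is det(xI - A) = (x - 2)^2(x - 1)^2, so the eigenvalues are 1 (algebraic multiplicity 2), 2 (algebraic multiplicity 2).

For λ = 1: rank(A - I) = 3, rank((A - I)^2) = 2. The eigenspace has dimension 4 - 3 = 1, so there is 1 Jordan block; the rank sequence gives block sizes [2].

For λ = 2: rank(A - 2I) = 3, rank((A - 2I)^2) = 2. The eigenspace has dimension 4 - 3 = 1, so there is 1 Jordan block; the rank sequence gives block sizes [2].

Assembling the blocks gives the Jordan form J above.

J = [[1, 1, 0, 0], [0, 1, 0, 0], [0, 0, 2, 1], [0, 0, 0, 2]]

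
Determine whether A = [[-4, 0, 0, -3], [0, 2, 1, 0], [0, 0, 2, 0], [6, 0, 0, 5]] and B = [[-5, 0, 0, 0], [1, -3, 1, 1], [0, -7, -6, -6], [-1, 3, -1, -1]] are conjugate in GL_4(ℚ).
trace(A) = 5 but trace(B) = -15. The trace is a similarity invariant, so A and B are not similar.

No.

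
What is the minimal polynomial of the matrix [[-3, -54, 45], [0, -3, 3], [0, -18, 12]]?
The characteristic polynomial factors as (x - 6)(x - 3)(x + 3). The minimal polynomial is ∏(x - λ)^{k_λ} where k_λ is the size of the largest Jordan block at λ.

For λ = -3: rank(A + 3I) = 2, and the largest Jordan block has size 1 (the smallest k with rank((A + 3I)^k) = rank((A + 3I)^(k+1))).
For λ = 3: rank(A - 3I) = 2, and the largest Jordan block has size 1 (the smallest k with rank((A - 3I)^k) = rank((A - 3I)^(k+1))).
For λ = 6: rank(A - 6I) = 2, and the largest Jordan block has size 1 (the smallest k with rank((A - 6I)^k) = rank((A - 6I)^(k+1))).

So m_A(x) = (x - 6)(x - 3)(x + 3).

m_A(x) = (x - 6)(x - 3)(x + 3)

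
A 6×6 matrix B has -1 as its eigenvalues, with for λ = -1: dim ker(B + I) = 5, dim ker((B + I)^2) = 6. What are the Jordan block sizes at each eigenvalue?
λ = -1: successive nullity increments [5, 1] count blocks of size ≥ k; block sizes are [2, 1, 1, 1, 1].

Jordan blocks: (-1, 2), (-1, 1), (-1, 1), (-1, 1), (-1, 1)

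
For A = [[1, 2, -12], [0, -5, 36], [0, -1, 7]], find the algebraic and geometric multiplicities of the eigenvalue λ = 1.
algebraic multiplicity 3, geometric multiplicity 2

The characteristic polynomial is (x - 1)^3, so the factor x - 1 appears with exponent 3: the algebraic multiplicity is 3.

rank(A - I) = 1, so the eigenspace has dimension 3 - 1 = 2: the geometric multiplicity is 2.

Since 2 < 3, A is not diagonalizable.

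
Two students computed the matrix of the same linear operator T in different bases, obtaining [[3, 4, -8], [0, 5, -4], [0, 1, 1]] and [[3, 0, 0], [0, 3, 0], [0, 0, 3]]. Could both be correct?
Both have characteristic polynomial (x - 3)^3, but the minimal polynomial of A is (x - 3)^2 while the minimal polynomial of B is x - 3. The minimal polynomial is a similarity invariant, so A and B are not similar.

No.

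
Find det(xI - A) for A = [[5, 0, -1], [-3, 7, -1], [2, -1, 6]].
xI - A = [[x - 5, 0, 1], [3, x - 7, 1], [-2, 1, x - 6]].

Expanding det(xI - A) along the first row:
det(xI - A) = + (x - 5)·det([[x - 7, 1], [1, x - 6]]) - (0)·det([[3, 1], [-2, x - 6]]) + (1)·det([[3, x - 7], [-2, 1]]).

Evaluating gives χ_A(x) = x^3 - 18x^2 + 108x - 216 = (x - 6)^3.

χ_A(x) = (x - 6)^3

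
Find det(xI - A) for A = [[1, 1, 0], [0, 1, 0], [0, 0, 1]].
xI - A = [[x - 1, -1, 0], [0, x - 1, 0], [0, 0, x - 1]].

Expanding det(xI - A) along the first row:
det(xI - A) = + (x - 1)·det([[x - 1, 0], [0, x - 1]]) - (-1)·det([[0, 0], [0, x - 1]]) + (0)·det([[0, x - 1], [0, 0]]).

Evaluating gives χ_A(x) = x^3 - 3x^2 + 3x - 1 = (x - 1)^3.

χ_A(x) = (x - 1)^3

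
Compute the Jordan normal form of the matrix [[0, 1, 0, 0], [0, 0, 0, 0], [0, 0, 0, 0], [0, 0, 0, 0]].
The characteristic polynomial is det(xI - A) = x^4, so the eigenvalues are 0 (algebraic multiplicity 4).

For λ = 0: rank(A) = 1, rank(A^2) = 0. The eigenspace has dimension 4 - 1 = 3, so there are 3 Jordan blocks; the rank sequence gives block sizes [2, 1, 1].

Assembling the blocks gives the Jordan form J above.

J = [[0, 1, 0, 0], [0, 0, 0, 0], [0, 0, 0, 0], [0, 0, 0, 0]]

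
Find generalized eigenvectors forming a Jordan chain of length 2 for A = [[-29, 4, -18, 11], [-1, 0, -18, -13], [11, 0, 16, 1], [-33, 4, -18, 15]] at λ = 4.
We seek v_1 ∈ ker((A - 4I)^2) \ ker(A - 4I), then set v_{i+1} = (A - 4I) v_i.

One such chain is v_1 = [[0, -3, 0, 1]]^T, v_2 = [[-1, -1, 1, -1]]^T. Check: (A - 4I) v_2 = [[0, 0, 0, 0]]^T = 0.

v_1 = [[0, -3, 0, 1]]^T, v_2 = [[-1, -1, 1, -1]]^T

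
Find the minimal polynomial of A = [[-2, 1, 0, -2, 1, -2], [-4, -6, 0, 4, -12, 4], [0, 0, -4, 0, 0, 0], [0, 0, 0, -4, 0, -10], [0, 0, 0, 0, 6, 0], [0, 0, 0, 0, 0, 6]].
m_A(x) = (x - 6)(x + 4)^2

The characteristic polynomial factors as (x - 6)^2(x + 4)^4. The minimal polynomial is ∏(x - λ)^{k_λ} where k_λ is the size of the largest Jordan block at λ.

For λ = -4: rank(A + 4I) = 3, and the largest Jordan block has size 2 (the smallest k with rank((A + 4I)^k) = rank((A + 4I)^(k+1))).
For λ = 6: rank(A - 6I) = 4, and the largest Jordan block has size 1 (the smallest k with rank((A - 6I)^k) = rank((A - 6I)^(k+1))).

So m_A(x) = (x - 6)(x + 4)^2.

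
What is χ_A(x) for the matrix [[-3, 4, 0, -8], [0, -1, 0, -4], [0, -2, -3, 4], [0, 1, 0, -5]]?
xI - A = [[x + 3, -4, 0, 8], [0, x + 1, 0, 4], [0, 2, x + 3, -4], [0, -1, 0, x + 5]].

Expanding det(xI - A) along the first row:
det(xI - A) = + (x + 3)·det([[x + 1, 0, 4], [2, x + 3, -4], [-1, 0, x + 5]]) - (-4)·det([[0, 0, 4], [0, x + 3, -4], [0, 0, x + 5]]) + (0)·det([[0, x + 1, 4], [0, 2, -4], [0, -1, x + 5]]) - (8)·det([[0, x + 1, 0], [0, 2, x + 3], [0, -1, 0]]).

Evaluating gives χ_A(x) = x^4 + 12x^3 + 54x^2 + 108x + 81 = (x + 3)^4.

χ_A(x) = (x + 3)^4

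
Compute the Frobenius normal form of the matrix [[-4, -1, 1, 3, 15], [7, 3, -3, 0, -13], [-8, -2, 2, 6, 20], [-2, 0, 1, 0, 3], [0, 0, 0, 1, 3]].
R = [[0, 5, 0, 0, 0], [1, 1, 0, 0, 0], [0, 0, 0, 0, -10], [0, 0, 1, 0, 3], [0, 0, 0, 1, 3]]

The invariant factors of A (the non-unit diagonal entries of the Smith normal form of xI - A over ℚ[x]) are x^2 - x - 5, (x - 2)(x^2 - x - 5), each dividing the next. The characteristic polynomial is their product, (x - 2)(x^2 - x - 5)^2.

The rational canonical form is the block-diagonal matrix of companion matrices C(f_i):
R = [[0, 5, 0, 0, 0], [1, 1, 0, 0, 0], [0, 0, 0, 0, -10], [0, 0, 1, 0, 3], [0, 0, 0, 1, 3]].

Note the characteristic polynomial does not split into linear factors over ℚ, so A has no Jordan form over ℚ; the rational canonical form exists over any field.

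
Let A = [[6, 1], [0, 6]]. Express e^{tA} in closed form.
e^{tA} = [[e^{6*t}, t*e^{6*t}], [0, e^{6*t}]]

A has Jordan form J = [[6, 1], [0, 6]] with A = PJP^{-1}, so e^{tA} = P e^{tJ} P^{-1}.

For a Jordan block J_k(λ), e^{tJ_k(λ)} = e^{λt} · (I + tN + t^2 N^2/2! + ... + t^{k-1} N^{k-1}/(k-1)!) where N is the nilpotent superdiagonal part.

Assembling the blocks and conjugating back gives the entries of e^{tA} as shown above.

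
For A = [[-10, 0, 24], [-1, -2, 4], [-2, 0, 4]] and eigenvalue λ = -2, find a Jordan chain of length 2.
v_1 = [[3, 0, 1]]^T, v_2 = [[0, 1, 0]]^T

We seek v_1 ∈ ker((A + 2I)^2) \ ker(A + 2I), then set v_{i+1} = (A + 2I) v_i.

One such chain is v_1 = [[3, 0, 1]]^T, v_2 = [[0, 1, 0]]^T. Check: (A + 2I) v_2 = [[0, 0, 0]]^T = 0.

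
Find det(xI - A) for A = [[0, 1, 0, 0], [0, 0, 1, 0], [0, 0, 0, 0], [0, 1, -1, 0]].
xI - A = [[x, -1, 0, 0], [0, x, -1, 0], [0, 0, x, 0], [0, -1, 1, x]].

Expanding det(xI - A) along the first row:
det(xI - A) = + (x)·det([[x, -1, 0], [0, x, 0], [-1, 1, x]]) - (-1)·det([[0, -1, 0], [0, x, 0], [0, 1, x]]) + (0)·det([[0, x, 0], [0, 0, 0], [0, -1, x]]) - (0)·det([[0, x, -1], [0, 0, x], [0, -1, 1]]).

Evaluating gives χ_A(x) = x^4.

χ_A(x) = x^4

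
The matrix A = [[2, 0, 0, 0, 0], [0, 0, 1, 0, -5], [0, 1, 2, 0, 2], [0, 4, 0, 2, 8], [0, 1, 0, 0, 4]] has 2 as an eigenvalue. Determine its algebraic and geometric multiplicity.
The characteristic polynomial is (x - 2)^5, so the factor x - 2 appears with exponent 5: the algebraic multiplicity is 5.

rank(A - 2I) = 2, so the eigenspace has dimension 5 - 2 = 3: the geometric multiplicity is 3.

Since 3 < 5, A is not diagonalizable.

algebraic multiplicity 5, geometric multiplicity 3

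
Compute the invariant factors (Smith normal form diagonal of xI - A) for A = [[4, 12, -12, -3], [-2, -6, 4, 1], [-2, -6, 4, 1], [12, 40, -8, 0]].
The Jordan structure of A has elementary divisors (x + 2), x, (x - 2)^2. Arranging the block sizes at each eigenvalue in decreasing order and taking row products gives the invariant factors.

Invariant factors (smallest first, each dividing the next): x(x - 2)^2(x + 2).

Check: the last factor x(x - 2)^2(x + 2) is the minimal polynomial, and the product x(x - 2)^2(x + 2) is the characteristic polynomial.

x(x - 2)^2(x + 2)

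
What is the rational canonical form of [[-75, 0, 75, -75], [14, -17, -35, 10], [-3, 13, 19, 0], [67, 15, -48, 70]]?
R = [[0, 0, 0, -75], [1, 0, 0, 75], [0, 1, 0, 28], [0, 0, 1, -3]]

The invariant factors of A (the non-unit diagonal entries of the Smith normal form of xI - A over ℚ[x]) are (x - 5)(x + 5)(x^2 + 3x - 3), each dividing the next. The characteristic polynomial is their product, (x - 5)(x + 5)(x^2 + 3x - 3).

The rational canonical form is the block-diagonal matrix of companion matrices C(f_i):
R = [[0, 0, 0, -75], [1, 0, 0, 75], [0, 1, 0, 28], [0, 0, 1, -3]].

Note the characteristic polynomial does not split into linear factors over ℚ, so A has no Jordan form over ℚ; the rational canonical form exists over any field.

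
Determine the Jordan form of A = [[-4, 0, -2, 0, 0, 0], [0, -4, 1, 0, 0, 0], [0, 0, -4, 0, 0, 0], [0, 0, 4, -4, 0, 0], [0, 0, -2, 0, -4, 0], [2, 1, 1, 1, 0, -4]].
The characteristic polynomial is det(xI - A) = (x + 4)^6, so the eigenvalues are -4 (algebraic multiplicity 6).

For λ = -4: rank(A + 4I) = 2, rank((A + 4I)^2) = 1, rank((A + 4I)^3) = 0. The eigenspace has dimension 6 - 2 = 4, so there are 4 Jordan blocks; the rank sequence gives block sizes [3, 1, 1, 1].

Assembling the blocks gives the Jordan form J above.

J = [[-4, 1, 0, 0, 0, 0], [0, -4, 1, 0, 0, 0], [0, 0, -4, 0, 0, 0], [0, 0, 0, -4, 0, 0], [0, 0, 0, 0, -4, 0], [0, 0, 0, 0, 0, -4]]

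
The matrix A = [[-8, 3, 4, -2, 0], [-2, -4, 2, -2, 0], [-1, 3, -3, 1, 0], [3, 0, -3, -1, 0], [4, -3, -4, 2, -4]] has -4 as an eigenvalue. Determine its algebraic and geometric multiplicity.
The characteristic polynomial is (x + 4)^5, so the factor x + 4 appears with exponent 5: the algebraic multiplicity is 5.

rank(A + 4I) = 2, so the eigenspace has dimension 5 - 2 = 3: the geometric multiplicity is 3.

Since 3 < 5, A is not diagonalizable.

algebraic multiplicity 5, geometric multiplicity 3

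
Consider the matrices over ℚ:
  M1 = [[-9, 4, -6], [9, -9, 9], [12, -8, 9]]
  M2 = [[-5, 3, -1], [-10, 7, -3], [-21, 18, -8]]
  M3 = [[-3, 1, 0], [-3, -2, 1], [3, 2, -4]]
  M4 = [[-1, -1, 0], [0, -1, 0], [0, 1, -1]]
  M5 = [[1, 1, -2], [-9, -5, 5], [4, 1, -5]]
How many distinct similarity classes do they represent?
Characteristic polynomials: χ_{M1} = (x + 3)^3, χ_{M2} = (x + 2)^3, χ_{M3} = (x + 3)^3, χ_{M4} = (x + 1)^3, χ_{M5} = (x + 3)^3.

{M1}: invariant factors x + 3, (x + 3)^2.

{M2}: invariant factors (x + 2)^3.

{M3, M5}: invariant factors (x + 3)^3.

{M4}: invariant factors x + 1, (x + 1)^2.

Matrices are similar if and only if their invariant-factor lists agree; the partition into similarity classes is {M1}, {M2}, {M3, M5}, {M4}.

4 classes: {M1}, {M2}, {M3, M5}, {M4}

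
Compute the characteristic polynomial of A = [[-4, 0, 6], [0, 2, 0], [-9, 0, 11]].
xI - A = [[x + 4, 0, -6], [0, x - 2, 0], [9, 0, x - 11]].

Expanding det(xI - A) along the first row:
det(xI - A) = + (x + 4)·det([[x - 2, 0], [0, x - 11]]) - (0)·det([[0, 0], [9, x - 11]]) + (-6)·det([[0, x - 2], [9, 0]]).

Evaluating gives χ_A(x) = x^3 - 9x^2 + 24x - 20 = (x - 5)(x - 2)^2.

χ_A(x) = (x - 5)(x - 2)^2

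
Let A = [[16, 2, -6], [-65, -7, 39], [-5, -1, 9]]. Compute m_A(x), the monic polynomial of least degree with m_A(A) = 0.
The characteristic polynomial factors as (x - 6)^3. The minimal polynomial is ∏(x - λ)^{k_λ} where k_λ is the size of the largest Jordan block at λ.

For λ = 6: rank(A - 6I) = 1, and the largest Jordan block has size 2 (the smallest k with rank((A - 6I)^k) = rank((A - 6I)^(k+1))).

So m_A(x) = (x - 6)^2.

m_A(x) = (x - 6)^2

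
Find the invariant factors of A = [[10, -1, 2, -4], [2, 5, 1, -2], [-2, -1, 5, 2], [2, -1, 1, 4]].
The Jordan structure of A has elementary divisors (x - 6)^3, (x - 6). Arranging the block sizes at each eigenvalue in decreasing order and taking row products gives the invariant factors.

Invariant factors (smallest first, each dividing the next): x - 6, (x - 6)^3.

Check: the last factor (x - 6)^3 is the minimal polynomial, and the product (x - 6)^4 is the characteristic polynomial.

x - 6, (x - 6)^3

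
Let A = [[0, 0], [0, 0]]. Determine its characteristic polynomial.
χ_A(x) = x^2

xI - A = [[x, 0], [0, x]].

Expanding det(xI - A) along the first row:
det(xI - A) = + (x)·det([[x]]) - (0)·det([[0]]).

Evaluating gives χ_A(x) = x^2.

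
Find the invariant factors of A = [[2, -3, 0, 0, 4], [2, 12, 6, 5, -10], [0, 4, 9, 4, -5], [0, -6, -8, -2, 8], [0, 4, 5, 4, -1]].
(x - 4)^2, (x - 4)^3

The Jordan structure of A has elementary divisors (x - 4)^3, (x - 4)^2. Arranging the block sizes at each eigenvalue in decreasing order and taking row products gives the invariant factors.

Invariant factors (smallest first, each dividing the next): (x - 4)^2, (x - 4)^3.

Check: the last factor (x - 4)^3 is the minimal polynomial, and the product (x - 4)^5 is the characteristic polynomial.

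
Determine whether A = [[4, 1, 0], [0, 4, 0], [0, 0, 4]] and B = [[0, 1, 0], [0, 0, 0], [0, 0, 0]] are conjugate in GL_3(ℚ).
No.

trace(A) = 12 but trace(B) = 0. The trace is a similarity invariant, so A and B are not similar.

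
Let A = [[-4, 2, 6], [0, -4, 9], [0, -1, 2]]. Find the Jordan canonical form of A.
The characteristic polynomial is det(xI - A) = (x + 1)^2(x + 4), so the eigenvalues are -4 (algebraic multiplicity 1), -1 (algebraic multiplicity 2).

For λ = -4: algebraic multiplicity 1 gives one 1×1 block.

For λ = -1: rank(A + I) = 2, rank((A + I)^2) = 1. The eigenspace has dimension 3 - 2 = 1, so there is 1 Jordan block; the rank sequence gives block sizes [2].

Assembling the blocks gives the Jordan form J above.

J = [[-4, 0, 0], [0, -1, 1], [0, 0, -1]]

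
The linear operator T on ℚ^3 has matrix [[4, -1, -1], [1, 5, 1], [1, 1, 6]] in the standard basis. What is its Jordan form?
J = [[5, 1, 0], [0, 5, 1], [0, 0, 5]]

The characteristic polynomial is det(xI - A) = (x - 5)^3, so the eigenvalues are 5 (algebraic multiplicity 3).

For λ = 5: rank(A - 5I) = 2, rank((A - 5I)^2) = 1, rank((A - 5I)^3) = 0. The eigenspace has dimension 3 - 2 = 1, so there is 1 Jordan block; the rank sequence gives block sizes [3].

Assembling the blocks gives the Jordan form J above.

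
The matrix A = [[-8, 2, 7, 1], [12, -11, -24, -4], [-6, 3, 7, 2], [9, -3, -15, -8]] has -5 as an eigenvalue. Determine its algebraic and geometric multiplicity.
algebraic multiplicity 4, geometric multiplicity 2

The characteristic polynomial is (x + 5)^4, so the factor x + 5 appears with exponent 4: the algebraic multiplicity is 4.

rank(A + 5I) = 2, so the eigenspace has dimension 4 - 2 = 2: the geometric multiplicity is 2.

Since 2 < 4, A is not diagonalizable.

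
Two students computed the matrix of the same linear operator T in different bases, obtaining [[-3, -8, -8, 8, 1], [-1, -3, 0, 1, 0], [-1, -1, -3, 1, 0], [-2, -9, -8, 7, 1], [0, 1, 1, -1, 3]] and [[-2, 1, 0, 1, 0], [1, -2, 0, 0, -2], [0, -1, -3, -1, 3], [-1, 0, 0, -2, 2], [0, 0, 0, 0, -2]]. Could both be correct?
trace(A) = 1 but trace(B) = -11. The trace is a similarity invariant, so A and B are not similar.

No.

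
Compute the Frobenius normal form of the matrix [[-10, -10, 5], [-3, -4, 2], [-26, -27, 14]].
The invariant factors of A (the non-unit diagonal entries of the Smith normal form of xI - A over ℚ[x]) are x^3 - 2x - 5, each dividing the next. The characteristic polynomial is their product, x^3 - 2x - 5.

The rational canonical form is the block-diagonal matrix of companion matrices C(f_i):
R = [[0, 0, 5], [1, 0, 2], [0, 1, 0]].

Note the characteristic polynomial does not split into linear factors over ℚ, so A has no Jordan form over ℚ; the rational canonical form exists over any field.

R = [[0, 0, 5], [1, 0, 2], [0, 1, 0]]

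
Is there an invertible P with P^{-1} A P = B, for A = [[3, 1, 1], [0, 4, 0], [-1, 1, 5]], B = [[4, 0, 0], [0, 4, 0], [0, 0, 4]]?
Both have characteristic polynomial (x - 4)^3, but the minimal polynomial of A is (x - 4)^2 while the minimal polynomial of B is x - 4. The minimal polynomial is a similarity invariant, so A and B are not similar.

No.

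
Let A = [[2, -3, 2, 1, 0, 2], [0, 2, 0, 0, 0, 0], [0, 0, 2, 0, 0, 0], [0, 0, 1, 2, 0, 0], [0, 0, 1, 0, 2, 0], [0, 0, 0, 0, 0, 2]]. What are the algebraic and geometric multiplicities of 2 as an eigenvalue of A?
The characteristic polynomial is (x - 2)^6, so the factor x - 2 appears with exponent 6: the algebraic multiplicity is 6.

rank(A - 2I) = 2, so the eigenspace has dimension 6 - 2 = 4: the geometric multiplicity is 4.

Since 4 < 6, A is not diagonalizable.

algebraic multiplicity 6, geometric multiplicity 4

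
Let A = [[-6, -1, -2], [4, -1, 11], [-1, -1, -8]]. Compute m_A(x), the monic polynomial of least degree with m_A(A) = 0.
The characteristic polynomial factors as (x + 5)^3. The minimal polynomial is ∏(x - λ)^{k_λ} where k_λ is the size of the largest Jordan block at λ.

For λ = -5: rank(A + 5I) = 2, and the largest Jordan block has size 3 (the smallest k with rank((A + 5I)^k) = rank((A + 5I)^(k+1))).

So m_A(x) = (x + 5)^3.

m_A(x) = (x + 5)^3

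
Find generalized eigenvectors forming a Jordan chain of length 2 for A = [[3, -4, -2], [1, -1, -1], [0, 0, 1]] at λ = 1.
We seek v_1 ∈ ker((A - I)^2) \ ker(A - I), then set v_{i+1} = (A - I) v_i.

One such chain is v_1 = [[1, 0, 0]]^T, v_2 = [[2, 1, 0]]^T. Check: (A - I) v_2 = [[0, 0, 0]]^T = 0.

v_1 = [[1, 0, 0]]^T, v_2 = [[2, 1, 0]]^T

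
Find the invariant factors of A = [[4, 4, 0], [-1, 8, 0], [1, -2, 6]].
x - 6, (x - 6)^2

The Jordan structure of A has elementary divisors (x - 6)^2, (x - 6). Arranging the block sizes at each eigenvalue in decreasing order and taking row products gives the invariant factors.

Invariant factors (smallest first, each dividing the next): x - 6, (x - 6)^2.

Check: the last factor (x - 6)^2 is the minimal polynomial, and the product (x - 6)^3 is the characteristic polynomial.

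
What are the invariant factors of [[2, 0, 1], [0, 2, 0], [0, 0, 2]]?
The Jordan structure of A has elementary divisors (x - 2)^2, (x - 2). Arranging the block sizes at each eigenvalue in decreasing order and taking row products gives the invariant factors.

Invariant factors (smallest first, each dividing the next): x - 2, (x - 2)^2.

Check: the last factor (x - 2)^2 is the minimal polynomial, and the product (x - 2)^3 is the characteristic polynomial.

x - 2, (x - 2)^2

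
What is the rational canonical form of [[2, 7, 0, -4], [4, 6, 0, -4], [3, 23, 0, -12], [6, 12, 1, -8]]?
The invariant factors of A (the non-unit diagonal entries of the Smith normal form of xI - A over ℚ[x]) are (x^2 + 2)^2, each dividing the next. The characteristic polynomial is their product, (x^2 + 2)^2.

The rational canonical form is the block-diagonal matrix of companion matrices C(f_i):
R = [[0, 0, 0, -4], [1, 0, 0, 0], [0, 1, 0, -4], [0, 0, 1, 0]].

Note the characteristic polynomial does not split into linear factors over ℚ, so A has no Jordan form over ℚ; the rational canonical form exists over any field.

R = [[0, 0, 0, -4], [1, 0, 0, 0], [0, 1, 0, -4], [0, 0, 1, 0]]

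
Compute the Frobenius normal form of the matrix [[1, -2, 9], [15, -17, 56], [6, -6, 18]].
R = [[0, 0, 6], [1, 0, -7], [0, 1, 2]]

The invariant factors of A (the non-unit diagonal entries of the Smith normal form of xI - A over ℚ[x]) are (x - 1)(x^2 - x + 6), each dividing the next. The characteristic polynomial is their product, (x - 1)(x^2 - x + 6).

The rational canonical form is the block-diagonal matrix of companion matrices C(f_i):
R = [[0, 0, 6], [1, 0, -7], [0, 1, 2]].

Note the characteristic polynomial does not split into linear factors over ℚ, so A has no Jordan form over ℚ; the rational canonical form exists over any field.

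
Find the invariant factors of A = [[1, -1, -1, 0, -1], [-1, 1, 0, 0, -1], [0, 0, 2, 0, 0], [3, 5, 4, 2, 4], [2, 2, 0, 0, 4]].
(x - 2)^2, (x - 2)^3

The Jordan structure of A has elementary divisors (x - 2)^3, (x - 2)^2. Arranging the block sizes at each eigenvalue in decreasing order and taking row products gives the invariant factors.

Invariant factors (smallest first, each dividing the next): (x - 2)^2, (x - 2)^3.

Check: the last factor (x - 2)^3 is the minimal polynomial, and the product (x - 2)^5 is the characteristic polynomial.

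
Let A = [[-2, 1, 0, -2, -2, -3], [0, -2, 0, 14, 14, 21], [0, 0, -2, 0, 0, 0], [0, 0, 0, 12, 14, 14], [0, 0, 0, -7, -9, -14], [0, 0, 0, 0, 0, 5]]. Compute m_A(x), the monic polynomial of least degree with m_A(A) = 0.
The characteristic polynomial factors as (x - 5)^2(x + 2)^4. The minimal polynomial is ∏(x - λ)^{k_λ} where k_λ is the size of the largest Jordan block at λ.

For λ = -2: rank(A + 2I) = 3, and the largest Jordan block has size 2 (the smallest k with rank((A + 2I)^k) = rank((A + 2I)^(k+1))).
For λ = 5: rank(A - 5I) = 4, and the largest Jordan block has size 1 (the smallest k with rank((A - 5I)^k) = rank((A - 5I)^(k+1))).

So m_A(x) = (x - 5)(x + 2)^2.

m_A(x) = (x - 5)(x + 2)^2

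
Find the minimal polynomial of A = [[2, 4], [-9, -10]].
The characteristic polynomial factors as (x + 4)^2. The minimal polynomial is ∏(x - λ)^{k_λ} where k_λ is the size of the largest Jordan block at λ.

For λ = -4: rank(A + 4I) = 1, and the largest Jordan block has size 2 (the smallest k with rank((A + 4I)^k) = rank((A + 4I)^(k+1))).

So m_A(x) = (x + 4)^2.

m_A(x) = (x + 4)^2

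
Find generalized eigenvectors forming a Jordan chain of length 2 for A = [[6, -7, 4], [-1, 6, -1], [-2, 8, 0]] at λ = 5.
We seek v_1 ∈ ker((A - 5I)^2) \ ker(A - 5I), then set v_{i+1} = (A - 5I) v_i.

One such chain is v_1 = [[-2, 1, 2]]^T, v_2 = [[-1, 1, 2]]^T. Check: (A - 5I) v_2 = [[0, 0, 0]]^T = 0.

v_1 = [[-2, 1, 2]]^T, v_2 = [[-1, 1, 2]]^T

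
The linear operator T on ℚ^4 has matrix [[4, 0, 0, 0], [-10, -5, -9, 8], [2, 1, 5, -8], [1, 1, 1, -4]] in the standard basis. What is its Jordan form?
J = [[-4, 1, 0, 0], [0, -4, 0, 0], [0, 0, 4, 1], [0, 0, 0, 4]]

The characteristic polynomial is det(xI - A) = (x - 4)^2(x + 4)^2, so the eigenvalues are -4 (algebraic multiplicity 2), 4 (algebraic multiplicity 2).

For λ = -4: rank(A + 4I) = 3, rank((A + 4I)^2) = 2. The eigenspace has dimension 4 - 3 = 1, so there is 1 Jordan block; the rank sequence gives block sizes [2].

For λ = 4: rank(A - 4I) = 3, rank((A - 4I)^2) = 2. The eigenspace has dimension 4 - 3 = 1, so there is 1 Jordan block; the rank sequence gives block sizes [2].

Assembling the blocks gives the Jordan form J above.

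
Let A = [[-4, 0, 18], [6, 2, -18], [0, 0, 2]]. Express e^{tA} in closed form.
e^{tA} = [[e^{-4*t}, 0, (3*e^{6*t} - 3)*e^{-4*t}], [(e^{6*t} - 1)*e^{-4*t}, e^{2*t}, 3*(1 - e^{6*t})*e^{-4*t}], [0, 0, e^{2*t}]]

A has Jordan form J = [[-4, 0, 0], [0, 2, 0], [0, 0, 2]] with A = PJP^{-1}, so e^{tA} = P e^{tJ} P^{-1}.

For a Jordan block J_k(λ), e^{tJ_k(λ)} = e^{λt} · (I + tN + t^2 N^2/2! + ... + t^{k-1} N^{k-1}/(k-1)!) where N is the nilpotent superdiagonal part.

Assembling the blocks and conjugating back gives the entries of e^{tA} as shown above.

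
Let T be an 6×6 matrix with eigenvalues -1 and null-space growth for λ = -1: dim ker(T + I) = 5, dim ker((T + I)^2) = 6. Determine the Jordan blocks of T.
Jordan blocks: (-1, 2), (-1, 1), (-1, 1), (-1, 1), (-1, 1)

λ = -1: successive nullity increments [5, 1] count blocks of size ≥ k; block sizes are [2, 1, 1, 1, 1].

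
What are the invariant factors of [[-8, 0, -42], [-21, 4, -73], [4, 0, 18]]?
(x - 6)(x - 4)^2

The Jordan structure of A has elementary divisors (x - 4)^2, (x - 6). Arranging the block sizes at each eigenvalue in decreasing order and taking row products gives the invariant factors.

Invariant factors (smallest first, each dividing the next): (x - 6)(x - 4)^2.

Check: the last factor (x - 6)(x - 4)^2 is the minimal polynomial, and the product (x - 6)(x - 4)^2 is the characteristic polynomial.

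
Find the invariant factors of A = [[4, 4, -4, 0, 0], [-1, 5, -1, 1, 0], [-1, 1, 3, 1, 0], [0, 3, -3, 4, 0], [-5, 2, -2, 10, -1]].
x - 4, (x - 4)^3(x + 1)

The Jordan structure of A has elementary divisors (x + 1), (x - 4)^3, (x - 4). Arranging the block sizes at each eigenvalue in decreasing order and taking row products gives the invariant factors.

Invariant factors (smallest first, each dividing the next): x - 4, (x - 4)^3(x + 1).

Check: the last factor (x - 4)^3(x + 1) is the minimal polynomial, and the product (x - 4)^4(x + 1) is the characteristic polynomial.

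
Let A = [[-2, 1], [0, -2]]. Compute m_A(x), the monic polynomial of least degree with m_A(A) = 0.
m_A(x) = (x + 2)^2

The characteristic polynomial factors as (x + 2)^2. The minimal polynomial is ∏(x - λ)^{k_λ} where k_λ is the size of the largest Jordan block at λ.

For λ = -2: rank(A + 2I) = 1, and the largest Jordan block has size 2 (the smallest k with rank((A + 2I)^k) = rank((A + 2I)^(k+1))).

So m_A(x) = (x + 2)^2.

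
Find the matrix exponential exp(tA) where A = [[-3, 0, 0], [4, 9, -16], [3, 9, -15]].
A has Jordan form J = [[-3, 1, 0], [0, -3, 0], [0, 0, -3]] with A = PJP^{-1}, so e^{tA} = P e^{tJ} P^{-1}.

For a Jordan block J_k(λ), e^{tJ_k(λ)} = e^{λt} · (I + tN + t^2 N^2/2! + ... + t^{k-1} N^{k-1}/(k-1)!) where N is the nilpotent superdiagonal part.

Assembling the blocks and conjugating back gives the entries of e^{tA} as shown above.

e^{tA} = [[e^{-3*t}, 0, 0], [4*t*e^{-3*t}, (12*t + 1)*e^{-3*t}, -16*t*e^{-3*t}], [3*t*e^{-3*t}, 9*t*e^{-3*t}, (1 - 12*t)*e^{-3*t}]]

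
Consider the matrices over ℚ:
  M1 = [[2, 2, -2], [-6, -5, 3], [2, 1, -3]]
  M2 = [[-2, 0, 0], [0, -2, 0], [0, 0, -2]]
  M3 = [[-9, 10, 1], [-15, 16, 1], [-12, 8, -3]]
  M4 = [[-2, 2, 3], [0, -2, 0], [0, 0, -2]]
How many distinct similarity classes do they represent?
Characteristic polynomials: χ_{M1} = (x + 2)^3, χ_{M2} = (x + 2)^3, χ_{M3} = (x - 6)(x + 1)^2, χ_{M4} = (x + 2)^3.

{M1, M4}: invariant factors x + 2, (x + 2)^2.

{M2}: invariant factors x + 2, x + 2, x + 2.

{M3}: invariant factors (x - 6)(x + 1)^2.

Matrices are similar if and only if their invariant-factor lists agree; the partition into similarity classes is {M1, M4}, {M2}, {M3}.

3 classes: {M1, M4}, {M2}, {M3}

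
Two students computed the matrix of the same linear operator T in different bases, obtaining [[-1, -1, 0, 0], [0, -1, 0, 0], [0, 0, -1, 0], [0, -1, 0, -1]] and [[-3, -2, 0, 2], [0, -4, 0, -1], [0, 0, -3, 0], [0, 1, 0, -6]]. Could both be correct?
trace(A) = -4 but trace(B) = -16. The trace is a similarity invariant, so A and B are not similar.

No.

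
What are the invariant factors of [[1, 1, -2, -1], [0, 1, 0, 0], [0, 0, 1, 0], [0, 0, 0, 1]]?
x - 1, x - 1, (x - 1)^2

The Jordan structure of A has elementary divisors (x - 1)^2, (x - 1), (x - 1). Arranging the block sizes at each eigenvalue in decreasing order and taking row products gives the invariant factors.

Invariant factors (smallest first, each dividing the next): x - 1, x - 1, (x - 1)^2.

Check: the last factor (x - 1)^2 is the minimal polynomial, and the product (x - 1)^4 is the characteristic polynomial.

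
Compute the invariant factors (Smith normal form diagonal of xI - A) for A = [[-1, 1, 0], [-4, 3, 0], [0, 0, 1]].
The Jordan structure of A has elementary divisors (x - 1)^2, (x - 1). Arranging the block sizes at each eigenvalue in decreasing order and taking row products gives the invariant factors.

Invariant factors (smallest first, each dividing the next): x - 1, (x - 1)^2.

Check: the last factor (x - 1)^2 is the minimal polynomial, and the product (x - 1)^3 is the characteristic polynomial.

x - 1, (x - 1)^2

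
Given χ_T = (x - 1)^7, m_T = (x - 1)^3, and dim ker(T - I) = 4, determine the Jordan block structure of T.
Jordan blocks: (1, 3), (1, 2), (1, 1), (1, 1)

λ = 1: algebraic multiplicity 7 (exponent in χ_T), largest block size 3 (exponent in m_T), 4 blocks (geometric multiplicity). These force block sizes [3, 2, 1, 1].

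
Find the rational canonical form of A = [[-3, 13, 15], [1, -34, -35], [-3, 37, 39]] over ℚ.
The invariant factors of A (the non-unit diagonal entries of the Smith normal form of xI - A over ℚ[x]) are (x - 4)(x^2 + 2x - 6), each dividing the next. The characteristic polynomial is their product, (x - 4)(x^2 + 2x - 6).

The rational canonical form is the block-diagonal matrix of companion matrices C(f_i):
R = [[0, 0, -24], [1, 0, 14], [0, 1, 2]].

Note the characteristic polynomial does not split into linear factors over ℚ, so A has no Jordan form over ℚ; the rational canonical form exists over any field.

R = [[0, 0, -24], [1, 0, 14], [0, 1, 2]]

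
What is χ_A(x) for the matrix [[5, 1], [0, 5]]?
χ_A(x) = (x - 5)^2

xI - A = [[x - 5, -1], [0, x - 5]].

Expanding det(xI - A) along the first row:
det(xI - A) = + (x - 5)·det([[x - 5]]) - (-1)·det([[0]]).

Evaluating gives χ_A(x) = x^2 - 10x + 25 = (x - 5)^2.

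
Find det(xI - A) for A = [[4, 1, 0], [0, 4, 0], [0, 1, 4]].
xI - A = [[x - 4, -1, 0], [0, x - 4, 0], [0, -1, x - 4]].

Expanding det(xI - A) along the first row:
det(xI - A) = + (x - 4)·det([[x - 4, 0], [-1, x - 4]]) - (-1)·det([[0, 0], [0, x - 4]]) + (0)·det([[0, x - 4], [0, -1]]).

Evaluating gives χ_A(x) = x^3 - 12x^2 + 48x - 64 = (x - 4)^3.

χ_A(x) = (x - 4)^3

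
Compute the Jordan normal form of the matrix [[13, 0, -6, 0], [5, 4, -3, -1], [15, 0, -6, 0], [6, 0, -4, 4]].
J = [[3, 0, 0, 0], [0, 4, 1, 0], [0, 0, 4, 0], [0, 0, 0, 4]]

The characteristic polynomial is det(xI - A) = (x - 4)^3(x - 3), so the eigenvalues are 3 (algebraic multiplicity 1), 4 (algebraic multiplicity 3).

For λ = 3: algebraic multiplicity 1 gives one 1×1 block.

For λ = 4: rank(A - 4I) = 2, rank((A - 4I)^2) = 1. The eigenspace has dimension 4 - 2 = 2, so there are 2 Jordan blocks; the rank sequence gives block sizes [2, 1].

Assembling the blocks gives the Jordan form J above.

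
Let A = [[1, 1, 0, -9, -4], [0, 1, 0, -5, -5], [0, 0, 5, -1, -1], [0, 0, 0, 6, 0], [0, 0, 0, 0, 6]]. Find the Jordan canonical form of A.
The characteristic polynomial is det(xI - A) = (x - 6)^2(x - 5)(x - 1)^2, so the eigenvalues are 1 (algebraic multiplicity 2), 5 (algebraic multiplicity 1), 6 (algebraic multiplicity 2).

For λ = 1: rank(A - I) = 4, rank((A - I)^2) = 3. The eigenspace has dimension 5 - 4 = 1, so there is 1 Jordan block; the rank sequence gives block sizes [2].

For λ = 5: algebraic multiplicity 1 gives one 1×1 block.

For λ = 6: rank(A - 6I) = 3. The eigenspace has dimension 5 - 3 = 2, so there are 2 Jordan blocks; the rank sequence gives block sizes [1, 1].

Assembling the blocks gives the Jordan form J above.

J = [[1, 1, 0, 0, 0], [0, 1, 0, 0, 0], [0, 0, 5, 0, 0], [0, 0, 0, 6, 0], [0, 0, 0, 0, 6]]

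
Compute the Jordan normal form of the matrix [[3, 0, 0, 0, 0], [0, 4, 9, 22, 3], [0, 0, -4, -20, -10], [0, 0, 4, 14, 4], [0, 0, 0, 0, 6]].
J = [[3, 0, 0, 0, 0], [0, 4, 1, 0, 0], [0, 0, 4, 0, 0], [0, 0, 0, 6, 0], [0, 0, 0, 0, 6]]

The characteristic polynomial is det(xI - A) = (x - 6)^2(x - 4)^2(x - 3), so the eigenvalues are 3 (algebraic multiplicity 1), 4 (algebraic multiplicity 2), 6 (algebraic multiplicity 2).

For λ = 3: algebraic multiplicity 1 gives one 1×1 block.

For λ = 4: rank(A - 4I) = 4, rank((A - 4I)^2) = 3. The eigenspace has dimension 5 - 4 = 1, so there is 1 Jordan block; the rank sequence gives block sizes [2].

For λ = 6: rank(A - 6I) = 3. The eigenspace has dimension 5 - 3 = 2, so there are 2 Jordan blocks; the rank sequence gives block sizes [1, 1].

Assembling the blocks gives the Jordan form J above.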